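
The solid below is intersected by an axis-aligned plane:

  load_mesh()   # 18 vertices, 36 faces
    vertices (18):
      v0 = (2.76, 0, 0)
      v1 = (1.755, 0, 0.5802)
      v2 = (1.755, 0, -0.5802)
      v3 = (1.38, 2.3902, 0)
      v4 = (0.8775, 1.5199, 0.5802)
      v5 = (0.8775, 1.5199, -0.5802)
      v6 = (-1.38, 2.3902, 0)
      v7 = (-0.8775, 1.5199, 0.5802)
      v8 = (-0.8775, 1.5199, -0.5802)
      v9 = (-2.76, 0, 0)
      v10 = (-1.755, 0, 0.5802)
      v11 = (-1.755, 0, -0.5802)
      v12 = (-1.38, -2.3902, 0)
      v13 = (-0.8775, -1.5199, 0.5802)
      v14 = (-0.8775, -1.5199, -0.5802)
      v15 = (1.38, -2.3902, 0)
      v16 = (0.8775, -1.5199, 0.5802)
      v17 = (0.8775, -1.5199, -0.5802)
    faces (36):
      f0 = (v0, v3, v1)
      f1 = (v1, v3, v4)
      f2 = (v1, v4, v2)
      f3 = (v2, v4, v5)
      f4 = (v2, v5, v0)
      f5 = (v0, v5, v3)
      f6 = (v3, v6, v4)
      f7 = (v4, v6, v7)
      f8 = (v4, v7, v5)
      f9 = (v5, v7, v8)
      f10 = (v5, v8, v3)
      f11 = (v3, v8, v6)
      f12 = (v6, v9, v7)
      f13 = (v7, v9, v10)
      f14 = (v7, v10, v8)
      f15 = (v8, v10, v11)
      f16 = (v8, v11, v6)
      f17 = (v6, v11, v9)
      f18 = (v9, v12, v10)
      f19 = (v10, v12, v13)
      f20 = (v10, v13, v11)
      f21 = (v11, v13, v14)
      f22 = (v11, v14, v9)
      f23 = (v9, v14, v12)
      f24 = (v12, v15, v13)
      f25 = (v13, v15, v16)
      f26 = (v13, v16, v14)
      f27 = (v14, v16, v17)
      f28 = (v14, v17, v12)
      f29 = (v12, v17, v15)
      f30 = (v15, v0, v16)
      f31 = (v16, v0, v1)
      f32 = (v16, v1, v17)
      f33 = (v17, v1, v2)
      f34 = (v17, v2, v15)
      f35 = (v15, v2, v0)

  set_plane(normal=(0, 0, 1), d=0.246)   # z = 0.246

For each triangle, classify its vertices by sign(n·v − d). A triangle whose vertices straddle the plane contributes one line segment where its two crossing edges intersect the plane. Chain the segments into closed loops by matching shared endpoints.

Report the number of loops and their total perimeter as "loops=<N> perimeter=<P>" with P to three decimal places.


loops=2 perimeter=24.533

Straddling triangles (24 of 36):
  (v0,v3,v1) [--+] → (1.539, 1.37677, 0.246)–(2.33389, 0, 0.246)  len=1.5898
  (v1,v3,v4) [+-+] → (1.539, 1.37677, 0.246)–(1.16694, 2.0212, 0.246)  len=0.7441
  (v1,v4,v2) [++-] → (1.13022, 1.08216, 0.246)–(1.755, 0, 0.246)  len=1.2496
  (v2,v4,v5) [-+-] → (1.13022, 1.08216, 0.246)–(0.8775, 1.5199, 0.246)  len=0.5055
  (v3,v6,v4) [--+] → (-0.422839, 2.0212, 0.246)–(1.16694, 2.0212, 0.246)  len=1.5898
  (v4,v6,v7) [+-+] → (-0.422839, 2.0212, 0.246)–(-1.16694, 2.0212, 0.246)  len=0.7441
  (v4,v7,v5) [++-] → (-0.372053, 1.5199, 0.246)–(0.8775, 1.5199, 0.246)  len=1.2496
  (v5,v7,v8) [-+-] → (-0.372053, 1.5199, 0.246)–(-0.8775, 1.5199, 0.246)  len=0.5054
  (v6,v9,v7) [--+] → (-1.96184, 0.644425, 0.246)–(-1.16694, 2.0212, 0.246)  len=1.5898
  (v7,v9,v10) [+-+] → (-1.96184, 0.644425, 0.246)–(-2.33389, 0, 0.246)  len=0.7441
  (v7,v10,v8) [++-] → (-1.50228, 0.437737, 0.246)–(-0.8775, 1.5199, 0.246)  len=1.2496
  (v8,v10,v11) [-+-] → (-1.50228, 0.437737, 0.246)–(-1.755, 0, 0.246)  len=0.5055
  (v9,v12,v10) [--+] → (-1.539, -1.37677, 0.246)–(-2.33389, 0, 0.246)  len=1.5898
  (v10,v12,v13) [+-+] → (-1.539, -1.37677, 0.246)–(-1.16694, -2.0212, 0.246)  len=0.7441
  (v10,v13,v11) [++-] → (-1.13022, -1.08216, 0.246)–(-1.755, 0, 0.246)  len=1.2496
  (v11,v13,v14) [-+-] → (-1.13022, -1.08216, 0.246)–(-0.8775, -1.5199, 0.246)  len=0.5055
  (v12,v15,v13) [--+] → (0.422839, -2.0212, 0.246)–(-1.16694, -2.0212, 0.246)  len=1.5898
  (v13,v15,v16) [+-+] → (0.422839, -2.0212, 0.246)–(1.16694, -2.0212, 0.246)  len=0.7441
  (v13,v16,v14) [++-] → (0.372053, -1.5199, 0.246)–(-0.8775, -1.5199, 0.246)  len=1.2496
  (v14,v16,v17) [-+-] → (0.372053, -1.5199, 0.246)–(0.8775, -1.5199, 0.246)  len=0.5054
  (v15,v0,v16) [--+] → (1.96184, -0.644425, 0.246)–(1.16694, -2.0212, 0.246)  len=1.5898
  (v16,v0,v1) [+-+] → (1.96184, -0.644425, 0.246)–(2.33389, 0, 0.246)  len=0.7441
  (v16,v1,v17) [++-] → (1.50228, -0.437737, 0.246)–(0.8775, -1.5199, 0.246)  len=1.2496
  (v17,v1,v2) [-+-] → (1.50228, -0.437737, 0.246)–(1.755, 0, 0.246)  len=0.5055

Chained into 2 loop(s):
  loop 1: 12 segments, perimeter = 14.0033
  loop 2: 12 segments, perimeter = 10.5301
Total perimeter = 24.533


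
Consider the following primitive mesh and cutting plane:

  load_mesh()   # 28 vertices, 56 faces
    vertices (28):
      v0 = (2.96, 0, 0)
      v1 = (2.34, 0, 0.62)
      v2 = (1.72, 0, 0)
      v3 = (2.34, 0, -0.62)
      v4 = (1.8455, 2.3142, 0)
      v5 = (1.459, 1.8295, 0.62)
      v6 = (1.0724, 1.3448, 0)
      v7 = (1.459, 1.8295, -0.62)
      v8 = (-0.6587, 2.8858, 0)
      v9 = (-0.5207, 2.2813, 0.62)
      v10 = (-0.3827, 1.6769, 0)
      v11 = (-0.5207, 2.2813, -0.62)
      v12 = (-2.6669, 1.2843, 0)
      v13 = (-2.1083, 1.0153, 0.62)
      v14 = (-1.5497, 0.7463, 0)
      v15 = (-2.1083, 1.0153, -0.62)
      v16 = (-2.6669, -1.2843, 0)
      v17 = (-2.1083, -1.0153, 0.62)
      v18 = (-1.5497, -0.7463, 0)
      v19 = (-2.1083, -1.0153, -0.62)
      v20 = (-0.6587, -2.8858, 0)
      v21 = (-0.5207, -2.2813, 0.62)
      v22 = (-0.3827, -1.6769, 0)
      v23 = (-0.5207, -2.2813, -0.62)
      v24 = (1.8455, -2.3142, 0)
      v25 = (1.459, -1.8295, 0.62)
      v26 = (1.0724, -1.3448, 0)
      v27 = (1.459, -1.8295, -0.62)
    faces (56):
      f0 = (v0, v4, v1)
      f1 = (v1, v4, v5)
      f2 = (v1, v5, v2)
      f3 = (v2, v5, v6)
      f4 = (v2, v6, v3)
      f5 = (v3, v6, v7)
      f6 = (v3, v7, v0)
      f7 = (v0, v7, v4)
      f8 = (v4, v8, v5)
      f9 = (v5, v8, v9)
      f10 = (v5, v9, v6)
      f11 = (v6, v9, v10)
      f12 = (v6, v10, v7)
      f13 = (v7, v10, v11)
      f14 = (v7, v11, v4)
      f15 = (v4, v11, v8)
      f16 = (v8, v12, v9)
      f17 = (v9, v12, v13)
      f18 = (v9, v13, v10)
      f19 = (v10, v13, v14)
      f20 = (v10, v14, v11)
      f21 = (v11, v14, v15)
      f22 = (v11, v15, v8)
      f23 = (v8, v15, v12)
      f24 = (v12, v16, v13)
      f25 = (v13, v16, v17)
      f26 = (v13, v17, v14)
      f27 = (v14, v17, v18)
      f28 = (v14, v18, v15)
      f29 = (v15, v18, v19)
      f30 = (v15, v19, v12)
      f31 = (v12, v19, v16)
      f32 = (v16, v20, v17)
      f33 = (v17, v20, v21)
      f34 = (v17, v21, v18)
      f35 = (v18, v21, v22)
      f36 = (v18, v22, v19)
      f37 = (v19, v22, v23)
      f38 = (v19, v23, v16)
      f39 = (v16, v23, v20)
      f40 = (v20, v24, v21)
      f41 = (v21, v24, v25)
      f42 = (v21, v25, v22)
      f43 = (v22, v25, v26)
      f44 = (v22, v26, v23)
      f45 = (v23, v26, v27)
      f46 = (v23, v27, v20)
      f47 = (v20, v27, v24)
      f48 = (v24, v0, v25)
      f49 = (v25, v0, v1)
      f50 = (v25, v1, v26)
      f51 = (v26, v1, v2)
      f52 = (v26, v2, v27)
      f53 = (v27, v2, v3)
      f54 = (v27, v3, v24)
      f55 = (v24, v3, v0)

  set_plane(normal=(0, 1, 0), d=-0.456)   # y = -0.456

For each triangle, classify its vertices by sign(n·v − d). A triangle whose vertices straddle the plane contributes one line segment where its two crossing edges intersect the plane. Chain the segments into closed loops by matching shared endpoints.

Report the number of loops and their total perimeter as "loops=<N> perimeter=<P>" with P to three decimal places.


loops=2 perimeter=6.845

Straddling triangles (16 of 56):
  (v12,v16,v13) [+-+] → (-2.6669, -0.456, 0)–(-2.4657, -0.456, 0.22332)  len=0.3006
  (v13,v16,v17) [+--] → (-2.4657, -0.456, 0.22332)–(-2.1083, -0.456, 0.62)  len=0.5339
  (v13,v17,v14) [+-+] → (-2.1083, -0.456, 0.62)–(-1.93095, -0.456, 0.423153)  len=0.2650
  (v14,v17,v18) [+--] → (-1.93095, -0.456, 0.423153)–(-1.5497, -0.456, 0)  len=0.5696
  (v14,v18,v15) [+-+] → (-1.5497, -0.456, 0)–(-1.64175, -0.456, -0.102172)  len=0.1375
  (v15,v18,v19) [+--] → (-1.64175, -0.456, -0.102172)–(-2.1083, -0.456, -0.62)  len=0.6970
  (v15,v19,v12) [+-+] → (-2.1083, -0.456, -0.62)–(-2.24416, -0.456, -0.469206)  len=0.2030
  (v12,v19,v16) [+--] → (-2.24416, -0.456, -0.469206)–(-2.6669, -0.456, 0)  len=0.6316
  (v24,v0,v25) [-+-] → (2.74039, -0.456, 0)–(2.58588, -0.456, 0.154534)  len=0.2185
  (v25,v0,v1) [-++] → (2.58588, -0.456, 0.154534)–(2.12041, -0.456, 0.62)  len=0.6583
  (v25,v1,v26) [-+-] → (2.12041, -0.456, 0.62)–(1.91018, -0.456, 0.409768)  len=0.2973
  (v26,v1,v2) [-++] → (1.91018, -0.456, 0.409768)–(1.50041, -0.456, 0)  len=0.5795
  (v26,v2,v27) [-+-] → (1.50041, -0.456, 0)–(1.65495, -0.456, -0.154534)  len=0.2185
  (v27,v2,v3) [-++] → (1.65495, -0.456, -0.154534)–(2.12041, -0.456, -0.62)  len=0.6583
  (v27,v3,v24) [-+-] → (2.12041, -0.456, -0.62)–(2.24256, -0.456, -0.497833)  len=0.1728
  (v24,v3,v0) [-++] → (2.24256, -0.456, -0.497833)–(2.74039, -0.456, 0)  len=0.7040

Chained into 2 loop(s):
  loop 1: 8 segments, perimeter = 3.3381
  loop 2: 8 segments, perimeter = 3.5072
Total perimeter = 6.845


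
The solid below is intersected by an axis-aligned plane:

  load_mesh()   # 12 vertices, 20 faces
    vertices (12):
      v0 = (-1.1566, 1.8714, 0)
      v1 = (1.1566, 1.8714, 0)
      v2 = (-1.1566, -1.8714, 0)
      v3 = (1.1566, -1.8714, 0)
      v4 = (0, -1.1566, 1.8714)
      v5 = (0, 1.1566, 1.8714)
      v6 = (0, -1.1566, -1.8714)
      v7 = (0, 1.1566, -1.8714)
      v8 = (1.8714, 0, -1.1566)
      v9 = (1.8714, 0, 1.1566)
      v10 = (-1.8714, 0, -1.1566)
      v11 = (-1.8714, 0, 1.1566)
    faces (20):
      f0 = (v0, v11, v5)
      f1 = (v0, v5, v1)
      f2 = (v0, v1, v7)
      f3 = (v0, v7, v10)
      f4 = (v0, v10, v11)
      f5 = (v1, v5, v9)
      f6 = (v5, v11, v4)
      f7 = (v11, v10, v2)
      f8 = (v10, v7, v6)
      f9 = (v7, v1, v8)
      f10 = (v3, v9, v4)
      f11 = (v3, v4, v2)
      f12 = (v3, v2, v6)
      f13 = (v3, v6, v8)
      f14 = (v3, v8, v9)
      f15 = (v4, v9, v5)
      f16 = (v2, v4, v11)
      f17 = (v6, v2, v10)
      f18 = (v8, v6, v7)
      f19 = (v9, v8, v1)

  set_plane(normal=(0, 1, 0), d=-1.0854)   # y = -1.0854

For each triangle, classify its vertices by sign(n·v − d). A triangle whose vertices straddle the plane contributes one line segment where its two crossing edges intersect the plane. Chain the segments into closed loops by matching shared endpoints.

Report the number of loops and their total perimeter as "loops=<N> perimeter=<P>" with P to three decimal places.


Straddling triangles (10 of 20):
  (v5,v11,v4) [++-] → (-0.115203, -1.0854, 1.8274)–(0, -1.0854, 1.8714)  len=0.1233
  (v11,v10,v2) [++-] → (-1.45682, -1.0854, -0.485779)–(-1.45682, -1.0854, 0.485779)  len=0.9716
  (v10,v7,v6) [++-] → (0, -1.0854, -1.8714)–(-0.115203, -1.0854, -1.8274)  len=0.1233
  (v3,v9,v4) [-+-] → (1.45682, -1.0854, 0.485779)–(0.115203, -1.0854, 1.8274)  len=1.8973
  (v3,v6,v8) [--+] → (0.115203, -1.0854, -1.8274)–(1.45682, -1.0854, -0.485779)  len=1.8973
  (v3,v8,v9) [-++] → (1.45682, -1.0854, -0.485779)–(1.45682, -1.0854, 0.485779)  len=0.9716
  (v4,v9,v5) [-++] → (0.115203, -1.0854, 1.8274)–(0, -1.0854, 1.8714)  len=0.1233
  (v2,v4,v11) [--+] → (-0.115203, -1.0854, 1.8274)–(-1.45682, -1.0854, 0.485779)  len=1.8973
  (v6,v2,v10) [--+] → (-1.45682, -1.0854, -0.485779)–(-0.115203, -1.0854, -1.8274)  len=1.8973
  (v8,v6,v7) [+-+] → (0.115203, -1.0854, -1.8274)–(0, -1.0854, -1.8714)  len=0.1233

Chained into 1 loop(s):
  loop 1: 10 segments, perimeter = 10.0257
Total perimeter = 10.026

loops=1 perimeter=10.026


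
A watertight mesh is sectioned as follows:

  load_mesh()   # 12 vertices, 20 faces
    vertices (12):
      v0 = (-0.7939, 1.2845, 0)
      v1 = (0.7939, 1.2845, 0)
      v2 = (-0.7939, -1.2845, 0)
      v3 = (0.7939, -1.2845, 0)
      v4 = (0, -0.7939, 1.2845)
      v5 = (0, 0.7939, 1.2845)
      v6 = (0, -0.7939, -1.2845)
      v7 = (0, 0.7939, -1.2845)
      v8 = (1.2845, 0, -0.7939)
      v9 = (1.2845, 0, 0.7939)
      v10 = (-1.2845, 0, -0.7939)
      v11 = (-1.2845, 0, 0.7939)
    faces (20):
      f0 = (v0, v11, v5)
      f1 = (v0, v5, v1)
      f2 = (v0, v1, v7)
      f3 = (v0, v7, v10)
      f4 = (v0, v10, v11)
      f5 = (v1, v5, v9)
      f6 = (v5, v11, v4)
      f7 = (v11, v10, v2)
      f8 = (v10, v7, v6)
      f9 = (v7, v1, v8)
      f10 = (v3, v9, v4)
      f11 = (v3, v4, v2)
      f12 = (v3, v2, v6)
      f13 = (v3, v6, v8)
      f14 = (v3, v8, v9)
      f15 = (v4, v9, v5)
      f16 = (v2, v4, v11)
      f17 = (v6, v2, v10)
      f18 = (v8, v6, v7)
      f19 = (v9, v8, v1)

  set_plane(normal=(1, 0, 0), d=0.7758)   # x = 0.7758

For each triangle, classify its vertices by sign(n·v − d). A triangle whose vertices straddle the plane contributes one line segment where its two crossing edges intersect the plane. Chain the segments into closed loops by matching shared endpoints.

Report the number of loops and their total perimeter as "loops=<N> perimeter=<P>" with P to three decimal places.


loops=1 perimeter=6.807

Straddling triangles (10 of 20):
  (v0,v5,v1) [--+] → (0.7758, 1.27331, 0.0292851)–(0.7758, 1.2845, 0)  len=0.0313
  (v0,v1,v7) [-+-] → (0.7758, 1.2845, 0)–(0.7758, 1.27331, -0.0292851)  len=0.0313
  (v1,v5,v9) [+-+] → (0.7758, 1.27331, 0.0292851)–(0.7758, 0.314408, 0.988192)  len=1.3561
  (v7,v1,v8) [-++] → (0.7758, 1.27331, -0.0292851)–(0.7758, 0.314408, -0.988192)  len=1.3561
  (v3,v9,v4) [++-] → (0.7758, -0.314408, 0.988192)–(0.7758, -1.27331, 0.0292851)  len=1.3561
  (v3,v4,v2) [+--] → (0.7758, -1.27331, 0.0292851)–(0.7758, -1.2845, 0)  len=0.0313
  (v3,v2,v6) [+--] → (0.7758, -1.2845, 0)–(0.7758, -1.27331, -0.0292851)  len=0.0313
  (v3,v6,v8) [+-+] → (0.7758, -1.27331, -0.0292851)–(0.7758, -0.314408, -0.988192)  len=1.3561
  (v4,v9,v5) [-+-] → (0.7758, -0.314408, 0.988192)–(0.7758, 0.314408, 0.988192)  len=0.6288
  (v8,v6,v7) [+--] → (0.7758, -0.314408, -0.988192)–(0.7758, 0.314408, -0.988192)  len=0.6288

Chained into 1 loop(s):
  loop 1: 10 segments, perimeter = 6.8074
Total perimeter = 6.807


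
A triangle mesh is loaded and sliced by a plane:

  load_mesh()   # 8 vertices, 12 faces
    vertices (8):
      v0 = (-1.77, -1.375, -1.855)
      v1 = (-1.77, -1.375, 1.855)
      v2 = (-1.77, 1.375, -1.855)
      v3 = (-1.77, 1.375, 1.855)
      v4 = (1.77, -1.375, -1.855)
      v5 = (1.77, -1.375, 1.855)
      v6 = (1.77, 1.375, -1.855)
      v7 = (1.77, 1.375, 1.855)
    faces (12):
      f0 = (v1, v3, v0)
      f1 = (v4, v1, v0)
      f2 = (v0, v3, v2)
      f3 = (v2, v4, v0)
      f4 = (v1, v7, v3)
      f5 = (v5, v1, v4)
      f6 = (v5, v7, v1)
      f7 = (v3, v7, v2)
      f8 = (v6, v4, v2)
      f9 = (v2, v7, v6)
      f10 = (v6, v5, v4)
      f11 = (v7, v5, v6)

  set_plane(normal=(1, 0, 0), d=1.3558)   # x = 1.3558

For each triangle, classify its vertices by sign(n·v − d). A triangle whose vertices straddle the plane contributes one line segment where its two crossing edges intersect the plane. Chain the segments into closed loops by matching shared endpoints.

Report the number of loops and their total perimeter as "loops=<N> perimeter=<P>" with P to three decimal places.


Straddling triangles (8 of 12):
  (v4,v1,v0) [+--] → (1.3558, -1.375, -1.42091)–(1.3558, -1.375, -1.855)  len=0.4341
  (v2,v4,v0) [-+-] → (1.3558, -1.05323, -1.855)–(1.3558, -1.375, -1.855)  len=0.3218
  (v1,v7,v3) [-+-] → (1.3558, 1.05323, 1.855)–(1.3558, 1.375, 1.855)  len=0.3218
  (v5,v1,v4) [+-+] → (1.3558, -1.375, 1.855)–(1.3558, -1.375, -1.42091)  len=3.2759
  (v5,v7,v1) [++-] → (1.3558, 1.05323, 1.855)–(1.3558, -1.375, 1.855)  len=2.4282
  (v3,v7,v2) [-+-] → (1.3558, 1.375, 1.855)–(1.3558, 1.375, 1.42091)  len=0.4341
  (v6,v4,v2) [++-] → (1.3558, -1.05323, -1.855)–(1.3558, 1.375, -1.855)  len=2.4282
  (v2,v7,v6) [-++] → (1.3558, 1.375, 1.42091)–(1.3558, 1.375, -1.855)  len=3.2759

Chained into 1 loop(s):
  loop 1: 8 segments, perimeter = 12.9200
Total perimeter = 12.920

loops=1 perimeter=12.920


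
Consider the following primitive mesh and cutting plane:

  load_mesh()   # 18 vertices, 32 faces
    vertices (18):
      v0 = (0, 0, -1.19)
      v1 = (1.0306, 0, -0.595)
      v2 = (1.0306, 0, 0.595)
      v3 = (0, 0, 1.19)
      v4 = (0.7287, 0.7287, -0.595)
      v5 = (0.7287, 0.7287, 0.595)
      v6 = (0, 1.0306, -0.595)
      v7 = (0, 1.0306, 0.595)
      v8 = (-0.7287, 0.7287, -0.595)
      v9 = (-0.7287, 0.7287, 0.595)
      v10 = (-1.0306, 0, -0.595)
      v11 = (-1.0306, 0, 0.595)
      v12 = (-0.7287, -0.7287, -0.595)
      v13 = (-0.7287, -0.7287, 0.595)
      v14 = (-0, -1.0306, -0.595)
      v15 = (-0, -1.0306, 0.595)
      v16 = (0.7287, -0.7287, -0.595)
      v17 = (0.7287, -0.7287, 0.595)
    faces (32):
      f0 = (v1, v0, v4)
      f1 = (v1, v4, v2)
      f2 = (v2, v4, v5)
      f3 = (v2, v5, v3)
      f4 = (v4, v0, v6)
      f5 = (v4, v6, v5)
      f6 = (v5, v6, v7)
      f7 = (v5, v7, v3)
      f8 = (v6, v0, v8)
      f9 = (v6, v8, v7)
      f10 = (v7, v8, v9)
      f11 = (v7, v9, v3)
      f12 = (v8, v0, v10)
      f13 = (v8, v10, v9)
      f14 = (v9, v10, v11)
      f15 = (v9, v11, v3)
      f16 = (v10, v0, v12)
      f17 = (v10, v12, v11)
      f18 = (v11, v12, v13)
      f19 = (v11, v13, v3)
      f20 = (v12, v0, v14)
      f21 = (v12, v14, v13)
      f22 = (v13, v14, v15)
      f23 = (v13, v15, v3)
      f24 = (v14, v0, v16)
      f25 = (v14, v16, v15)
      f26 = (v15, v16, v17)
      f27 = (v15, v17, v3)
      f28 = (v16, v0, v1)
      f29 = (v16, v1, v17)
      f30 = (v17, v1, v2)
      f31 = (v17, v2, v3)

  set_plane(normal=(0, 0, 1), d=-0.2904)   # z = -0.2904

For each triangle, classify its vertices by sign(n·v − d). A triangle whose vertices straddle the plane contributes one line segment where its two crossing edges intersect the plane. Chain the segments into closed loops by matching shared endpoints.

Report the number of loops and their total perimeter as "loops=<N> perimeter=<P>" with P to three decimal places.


loops=1 perimeter=6.310

Straddling triangles (16 of 32):
  (v1,v4,v2) [--+] → (0.805976, 0.542177, -0.2904)–(1.0306, 0, -0.2904)  len=0.5869
  (v2,v4,v5) [+-+] → (0.805976, 0.542177, -0.2904)–(0.7287, 0.7287, -0.2904)  len=0.2019
  (v4,v6,v5) [--+] → (0.186523, 0.953324, -0.2904)–(0.7287, 0.7287, -0.2904)  len=0.5869
  (v5,v6,v7) [+-+] → (0.186523, 0.953324, -0.2904)–(0, 1.0306, -0.2904)  len=0.2019
  (v6,v8,v7) [--+] → (-0.542177, 0.805976, -0.2904)–(0, 1.0306, -0.2904)  len=0.5869
  (v7,v8,v9) [+-+] → (-0.542177, 0.805976, -0.2904)–(-0.7287, 0.7287, -0.2904)  len=0.2019
  (v8,v10,v9) [--+] → (-0.953324, 0.186523, -0.2904)–(-0.7287, 0.7287, -0.2904)  len=0.5869
  (v9,v10,v11) [+-+] → (-0.953324, 0.186523, -0.2904)–(-1.0306, 0, -0.2904)  len=0.2019
  (v10,v12,v11) [--+] → (-0.805976, -0.542177, -0.2904)–(-1.0306, 0, -0.2904)  len=0.5869
  (v11,v12,v13) [+-+] → (-0.805976, -0.542177, -0.2904)–(-0.7287, -0.7287, -0.2904)  len=0.2019
  (v12,v14,v13) [--+] → (-0.186523, -0.953324, -0.2904)–(-0.7287, -0.7287, -0.2904)  len=0.5869
  (v13,v14,v15) [+-+] → (-0.186523, -0.953324, -0.2904)–(0, -1.0306, -0.2904)  len=0.2019
  (v14,v16,v15) [--+] → (0.542177, -0.805976, -0.2904)–(0, -1.0306, -0.2904)  len=0.5869
  (v15,v16,v17) [+-+] → (0.542177, -0.805976, -0.2904)–(0.7287, -0.7287, -0.2904)  len=0.2019
  (v16,v1,v17) [--+] → (0.953324, -0.186523, -0.2904)–(0.7287, -0.7287, -0.2904)  len=0.5869
  (v17,v1,v2) [+-+] → (0.953324, -0.186523, -0.2904)–(1.0306, 0, -0.2904)  len=0.2019

Chained into 1 loop(s):
  loop 1: 16 segments, perimeter = 6.3101
Total perimeter = 6.310


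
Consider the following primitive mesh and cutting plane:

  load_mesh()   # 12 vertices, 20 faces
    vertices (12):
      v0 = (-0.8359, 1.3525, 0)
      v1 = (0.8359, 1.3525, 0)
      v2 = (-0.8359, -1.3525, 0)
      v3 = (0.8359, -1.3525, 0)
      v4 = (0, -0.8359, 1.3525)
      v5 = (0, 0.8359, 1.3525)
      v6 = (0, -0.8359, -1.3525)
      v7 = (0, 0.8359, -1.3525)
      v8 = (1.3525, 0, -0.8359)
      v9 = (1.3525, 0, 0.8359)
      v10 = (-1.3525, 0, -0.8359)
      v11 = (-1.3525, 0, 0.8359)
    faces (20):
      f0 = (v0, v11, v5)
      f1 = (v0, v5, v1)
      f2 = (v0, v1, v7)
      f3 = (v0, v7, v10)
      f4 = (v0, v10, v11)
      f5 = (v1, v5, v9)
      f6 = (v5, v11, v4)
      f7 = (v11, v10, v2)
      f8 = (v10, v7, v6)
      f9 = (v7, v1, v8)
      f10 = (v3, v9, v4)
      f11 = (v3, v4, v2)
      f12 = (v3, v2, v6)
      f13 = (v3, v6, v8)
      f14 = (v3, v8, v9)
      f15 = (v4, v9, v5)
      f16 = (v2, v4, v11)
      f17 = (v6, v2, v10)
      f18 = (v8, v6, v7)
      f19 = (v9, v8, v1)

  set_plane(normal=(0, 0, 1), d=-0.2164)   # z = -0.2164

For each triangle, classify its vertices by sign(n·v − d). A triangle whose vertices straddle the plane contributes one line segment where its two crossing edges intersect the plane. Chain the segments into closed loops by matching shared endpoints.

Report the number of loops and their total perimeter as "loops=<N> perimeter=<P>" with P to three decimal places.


loops=1 perimeter=8.614

Straddling triangles (10 of 20):
  (v0,v1,v7) [++-] → (0.702156, 1.26984, -0.2164)–(-0.702156, 1.26984, -0.2164)  len=1.4043
  (v0,v7,v10) [+--] → (-0.702156, 1.26984, -0.2164)–(-0.969639, 1.00236, -0.2164)  len=0.3783
  (v0,v10,v11) [+-+] → (-0.969639, 1.00236, -0.2164)–(-1.3525, 0, -0.2164)  len=1.0730
  (v11,v10,v2) [+-+] → (-1.3525, 0, -0.2164)–(-0.969639, -1.00236, -0.2164)  len=1.0730
  (v7,v1,v8) [-+-] → (0.702156, 1.26984, -0.2164)–(0.969639, 1.00236, -0.2164)  len=0.3783
  (v3,v2,v6) [++-] → (-0.702156, -1.26984, -0.2164)–(0.702156, -1.26984, -0.2164)  len=1.4043
  (v3,v6,v8) [+--] → (0.702156, -1.26984, -0.2164)–(0.969639, -1.00236, -0.2164)  len=0.3783
  (v3,v8,v9) [+-+] → (0.969639, -1.00236, -0.2164)–(1.3525, 0, -0.2164)  len=1.0730
  (v6,v2,v10) [-+-] → (-0.702156, -1.26984, -0.2164)–(-0.969639, -1.00236, -0.2164)  len=0.3783
  (v9,v8,v1) [+-+] → (1.3525, 0, -0.2164)–(0.969639, 1.00236, -0.2164)  len=1.0730

Chained into 1 loop(s):
  loop 1: 10 segments, perimeter = 8.6137
Total perimeter = 8.614


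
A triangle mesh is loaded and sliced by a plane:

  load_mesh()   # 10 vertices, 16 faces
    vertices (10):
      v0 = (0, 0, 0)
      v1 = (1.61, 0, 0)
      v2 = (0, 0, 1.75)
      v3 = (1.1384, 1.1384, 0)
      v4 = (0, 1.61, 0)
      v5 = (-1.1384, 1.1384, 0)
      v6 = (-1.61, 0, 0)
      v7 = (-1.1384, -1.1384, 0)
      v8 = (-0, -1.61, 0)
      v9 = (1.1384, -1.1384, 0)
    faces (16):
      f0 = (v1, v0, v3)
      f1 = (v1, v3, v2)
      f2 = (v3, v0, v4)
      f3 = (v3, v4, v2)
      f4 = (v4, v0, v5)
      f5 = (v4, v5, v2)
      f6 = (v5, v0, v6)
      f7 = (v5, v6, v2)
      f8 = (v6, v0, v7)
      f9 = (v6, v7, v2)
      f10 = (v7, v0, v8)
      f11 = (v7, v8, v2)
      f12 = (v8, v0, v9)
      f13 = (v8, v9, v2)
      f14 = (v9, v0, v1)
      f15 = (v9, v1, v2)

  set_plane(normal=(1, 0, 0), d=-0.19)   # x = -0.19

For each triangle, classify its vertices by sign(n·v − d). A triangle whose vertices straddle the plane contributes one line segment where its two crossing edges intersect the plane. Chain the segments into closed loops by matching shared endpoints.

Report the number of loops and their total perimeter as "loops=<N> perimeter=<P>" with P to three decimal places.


Straddling triangles (8 of 16):
  (v4,v0,v5) [++-] → (-0.19, 0.19, 0)–(-0.19, 1.53129, 0)  len=1.3413
  (v4,v5,v2) [+-+] → (-0.19, 1.53129, 0)–(-0.19, 0.19, 1.45792)  len=1.9811
  (v5,v0,v6) [-+-] → (-0.19, 0.19, 0)–(-0.19, 0, 0)  len=0.1900
  (v5,v6,v2) [--+] → (-0.19, 0, 1.54348)–(-0.19, 0.19, 1.45792)  len=0.2084
  (v6,v0,v7) [-+-] → (-0.19, 0, 0)–(-0.19, -0.19, 0)  len=0.1900
  (v6,v7,v2) [--+] → (-0.19, -0.19, 1.45792)–(-0.19, 0, 1.54348)  len=0.2084
  (v7,v0,v8) [-++] → (-0.19, -0.19, 0)–(-0.19, -1.53129, 0)  len=1.3413
  (v7,v8,v2) [-++] → (-0.19, -1.53129, 0)–(-0.19, -0.19, 1.45792)  len=1.9811

Chained into 1 loop(s):
  loop 1: 8 segments, perimeter = 7.4414
Total perimeter = 7.441

loops=1 perimeter=7.441


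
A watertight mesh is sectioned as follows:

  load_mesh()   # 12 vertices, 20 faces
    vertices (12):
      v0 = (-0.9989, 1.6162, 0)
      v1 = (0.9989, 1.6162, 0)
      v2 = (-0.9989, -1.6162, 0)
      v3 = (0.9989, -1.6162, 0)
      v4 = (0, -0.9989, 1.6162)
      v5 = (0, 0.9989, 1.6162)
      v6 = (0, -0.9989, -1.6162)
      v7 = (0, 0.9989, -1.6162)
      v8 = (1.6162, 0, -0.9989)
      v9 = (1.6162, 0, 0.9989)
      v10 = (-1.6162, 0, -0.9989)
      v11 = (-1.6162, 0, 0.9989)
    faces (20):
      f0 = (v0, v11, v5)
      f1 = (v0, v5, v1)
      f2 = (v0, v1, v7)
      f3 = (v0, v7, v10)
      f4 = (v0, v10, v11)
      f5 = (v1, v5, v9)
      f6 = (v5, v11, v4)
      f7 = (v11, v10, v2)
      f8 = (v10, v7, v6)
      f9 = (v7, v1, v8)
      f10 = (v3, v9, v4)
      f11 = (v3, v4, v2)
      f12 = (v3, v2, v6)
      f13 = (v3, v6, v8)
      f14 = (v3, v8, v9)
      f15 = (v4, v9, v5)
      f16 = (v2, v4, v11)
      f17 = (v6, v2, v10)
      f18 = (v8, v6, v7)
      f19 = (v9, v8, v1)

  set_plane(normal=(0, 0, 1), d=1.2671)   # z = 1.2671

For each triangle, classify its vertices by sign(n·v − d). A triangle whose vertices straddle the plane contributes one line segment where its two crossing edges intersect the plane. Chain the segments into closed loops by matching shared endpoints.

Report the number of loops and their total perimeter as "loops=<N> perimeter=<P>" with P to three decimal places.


loops=1 perimeter=6.549

Straddling triangles (8 of 20):
  (v0,v11,v5) [--+] → (-0.914005, 0.433995, 1.2671)–(-0.215763, 1.13224, 1.2671)  len=0.9875
  (v0,v5,v1) [-+-] → (-0.215763, 1.13224, 1.2671)–(0.215763, 1.13224, 1.2671)  len=0.4315
  (v1,v5,v9) [-+-] → (0.215763, 1.13224, 1.2671)–(0.914005, 0.433995, 1.2671)  len=0.9875
  (v5,v11,v4) [+-+] → (-0.914005, 0.433995, 1.2671)–(-0.914005, -0.433995, 1.2671)  len=0.8680
  (v3,v9,v4) [--+] → (0.914005, -0.433995, 1.2671)–(0.215763, -1.13224, 1.2671)  len=0.9875
  (v3,v4,v2) [-+-] → (0.215763, -1.13224, 1.2671)–(-0.215763, -1.13224, 1.2671)  len=0.4315
  (v4,v9,v5) [+-+] → (0.914005, -0.433995, 1.2671)–(0.914005, 0.433995, 1.2671)  len=0.8680
  (v2,v4,v11) [-+-] → (-0.215763, -1.13224, 1.2671)–(-0.914005, -0.433995, 1.2671)  len=0.9875

Chained into 1 loop(s):
  loop 1: 8 segments, perimeter = 6.5489
Total perimeter = 6.549


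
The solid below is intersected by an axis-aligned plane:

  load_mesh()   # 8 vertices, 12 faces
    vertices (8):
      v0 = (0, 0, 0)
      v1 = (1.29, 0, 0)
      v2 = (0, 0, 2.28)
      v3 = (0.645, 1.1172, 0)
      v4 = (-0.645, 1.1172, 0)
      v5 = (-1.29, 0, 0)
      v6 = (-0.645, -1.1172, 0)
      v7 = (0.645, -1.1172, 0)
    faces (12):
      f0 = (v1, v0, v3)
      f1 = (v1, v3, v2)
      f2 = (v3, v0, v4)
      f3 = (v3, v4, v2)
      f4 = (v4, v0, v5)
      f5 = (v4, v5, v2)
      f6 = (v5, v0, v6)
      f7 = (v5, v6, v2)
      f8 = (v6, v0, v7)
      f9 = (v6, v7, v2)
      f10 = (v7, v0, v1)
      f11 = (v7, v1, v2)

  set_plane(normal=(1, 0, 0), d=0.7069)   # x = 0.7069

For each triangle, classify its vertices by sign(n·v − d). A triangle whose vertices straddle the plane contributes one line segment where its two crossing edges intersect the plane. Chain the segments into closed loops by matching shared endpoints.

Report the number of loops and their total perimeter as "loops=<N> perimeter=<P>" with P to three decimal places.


loops=1 perimeter=4.906

Straddling triangles (4 of 12):
  (v1,v0,v3) [+--] → (0.7069, 0, 0)–(0.7069, 1.00998, 0)  len=1.0100
  (v1,v3,v2) [+--] → (0.7069, 1.00998, 0)–(0.7069, 0, 1.0306)  len=1.4430
  (v7,v0,v1) [--+] → (0.7069, 0, 0)–(0.7069, -1.00998, 0)  len=1.0100
  (v7,v1,v2) [-+-] → (0.7069, -1.00998, 0)–(0.7069, 0, 1.0306)  len=1.4430

Chained into 1 loop(s):
  loop 1: 4 segments, perimeter = 4.9059
Total perimeter = 4.906


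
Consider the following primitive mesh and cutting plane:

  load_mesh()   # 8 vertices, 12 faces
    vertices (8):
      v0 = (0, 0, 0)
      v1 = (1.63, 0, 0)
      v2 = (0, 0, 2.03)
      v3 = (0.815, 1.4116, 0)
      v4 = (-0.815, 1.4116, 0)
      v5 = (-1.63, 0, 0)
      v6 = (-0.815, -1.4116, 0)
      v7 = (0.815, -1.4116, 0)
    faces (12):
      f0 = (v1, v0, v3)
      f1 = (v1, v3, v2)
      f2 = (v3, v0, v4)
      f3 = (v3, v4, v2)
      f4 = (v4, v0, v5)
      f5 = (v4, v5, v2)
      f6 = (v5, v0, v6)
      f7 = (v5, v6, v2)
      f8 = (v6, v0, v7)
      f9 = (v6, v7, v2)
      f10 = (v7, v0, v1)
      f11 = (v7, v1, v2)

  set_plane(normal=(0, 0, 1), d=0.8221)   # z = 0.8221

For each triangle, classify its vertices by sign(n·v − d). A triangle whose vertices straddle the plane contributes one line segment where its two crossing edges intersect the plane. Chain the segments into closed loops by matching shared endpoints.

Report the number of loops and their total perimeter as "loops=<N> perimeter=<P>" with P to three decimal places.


Straddling triangles (6 of 12):
  (v1,v3,v2) [--+] → (0.484945, 0.839937, 0.8221)–(0.96989, 0, 0.8221)  len=0.9699
  (v3,v4,v2) [--+] → (-0.484945, 0.839937, 0.8221)–(0.484945, 0.839937, 0.8221)  len=0.9699
  (v4,v5,v2) [--+] → (-0.96989, 0, 0.8221)–(-0.484945, 0.839937, 0.8221)  len=0.9699
  (v5,v6,v2) [--+] → (-0.484945, -0.839937, 0.8221)–(-0.96989, 0, 0.8221)  len=0.9699
  (v6,v7,v2) [--+] → (0.484945, -0.839937, 0.8221)–(-0.484945, -0.839937, 0.8221)  len=0.9699
  (v7,v1,v2) [--+] → (0.96989, 0, 0.8221)–(0.484945, -0.839937, 0.8221)  len=0.9699

Chained into 1 loop(s):
  loop 1: 6 segments, perimeter = 5.8193
Total perimeter = 5.819

loops=1 perimeter=5.819


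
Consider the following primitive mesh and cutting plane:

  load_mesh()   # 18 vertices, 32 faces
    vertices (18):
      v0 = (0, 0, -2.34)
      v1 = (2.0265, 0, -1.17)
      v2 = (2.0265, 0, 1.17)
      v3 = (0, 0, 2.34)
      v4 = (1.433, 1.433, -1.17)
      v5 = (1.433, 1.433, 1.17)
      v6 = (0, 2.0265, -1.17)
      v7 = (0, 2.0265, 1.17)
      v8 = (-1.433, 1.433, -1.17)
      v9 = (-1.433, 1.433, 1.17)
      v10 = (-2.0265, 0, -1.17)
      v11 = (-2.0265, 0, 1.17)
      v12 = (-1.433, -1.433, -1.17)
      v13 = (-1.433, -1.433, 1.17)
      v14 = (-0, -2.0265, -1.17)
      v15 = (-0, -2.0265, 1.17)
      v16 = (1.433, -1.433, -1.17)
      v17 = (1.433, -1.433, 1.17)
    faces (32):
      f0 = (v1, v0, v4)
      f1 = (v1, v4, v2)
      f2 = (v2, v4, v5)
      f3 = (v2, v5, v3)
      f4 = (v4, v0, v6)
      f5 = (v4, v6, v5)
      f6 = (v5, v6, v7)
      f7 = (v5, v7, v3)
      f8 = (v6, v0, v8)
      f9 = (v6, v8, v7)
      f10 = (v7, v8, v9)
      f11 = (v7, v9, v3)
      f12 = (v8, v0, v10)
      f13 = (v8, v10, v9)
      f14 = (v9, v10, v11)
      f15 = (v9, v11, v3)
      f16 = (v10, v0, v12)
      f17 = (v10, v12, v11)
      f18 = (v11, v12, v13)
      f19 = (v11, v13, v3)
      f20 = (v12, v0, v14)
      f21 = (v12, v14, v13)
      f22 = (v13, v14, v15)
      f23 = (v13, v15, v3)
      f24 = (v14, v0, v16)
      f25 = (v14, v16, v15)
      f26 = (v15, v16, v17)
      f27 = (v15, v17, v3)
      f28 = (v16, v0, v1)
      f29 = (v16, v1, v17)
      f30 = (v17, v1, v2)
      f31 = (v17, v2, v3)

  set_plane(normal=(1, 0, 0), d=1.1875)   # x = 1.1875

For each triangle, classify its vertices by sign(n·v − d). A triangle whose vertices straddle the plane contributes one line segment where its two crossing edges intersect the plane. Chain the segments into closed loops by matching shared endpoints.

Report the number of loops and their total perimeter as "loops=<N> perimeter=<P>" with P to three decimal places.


loops=1 perimeter=11.167

Straddling triangles (12 of 32):
  (v1,v0,v4) [+-+] → (1.1875, 0, -1.6544)–(1.1875, 1.1875, -1.37044)  len=1.2210
  (v2,v5,v3) [++-] → (1.1875, 1.1875, 1.37044)–(1.1875, 0, 1.6544)  len=1.2210
  (v4,v0,v6) [+--] → (1.1875, 1.1875, -1.37044)–(1.1875, 1.53468, -1.17)  len=0.4009
  (v4,v6,v5) [+-+] → (1.1875, 1.53468, -1.17)–(1.1875, 1.53468, 0.769114)  len=1.9391
  (v5,v6,v7) [+--] → (1.1875, 1.53468, 0.769114)–(1.1875, 1.53468, 1.17)  len=0.4009
  (v5,v7,v3) [+--] → (1.1875, 1.53468, 1.17)–(1.1875, 1.1875, 1.37044)  len=0.4009
  (v14,v0,v16) [--+] → (1.1875, -1.1875, -1.37044)–(1.1875, -1.53468, -1.17)  len=0.4009
  (v14,v16,v15) [-+-] → (1.1875, -1.53468, -1.17)–(1.1875, -1.53468, -0.769114)  len=0.4009
  (v15,v16,v17) [-++] → (1.1875, -1.53468, -0.769114)–(1.1875, -1.53468, 1.17)  len=1.9391
  (v15,v17,v3) [-+-] → (1.1875, -1.53468, 1.17)–(1.1875, -1.1875, 1.37044)  len=0.4009
  (v16,v0,v1) [+-+] → (1.1875, -1.1875, -1.37044)–(1.1875, 0, -1.6544)  len=1.2210
  (v17,v2,v3) [++-] → (1.1875, 0, 1.6544)–(1.1875, -1.1875, 1.37044)  len=1.2210

Chained into 1 loop(s):
  loop 1: 12 segments, perimeter = 11.1675
Total perimeter = 11.167


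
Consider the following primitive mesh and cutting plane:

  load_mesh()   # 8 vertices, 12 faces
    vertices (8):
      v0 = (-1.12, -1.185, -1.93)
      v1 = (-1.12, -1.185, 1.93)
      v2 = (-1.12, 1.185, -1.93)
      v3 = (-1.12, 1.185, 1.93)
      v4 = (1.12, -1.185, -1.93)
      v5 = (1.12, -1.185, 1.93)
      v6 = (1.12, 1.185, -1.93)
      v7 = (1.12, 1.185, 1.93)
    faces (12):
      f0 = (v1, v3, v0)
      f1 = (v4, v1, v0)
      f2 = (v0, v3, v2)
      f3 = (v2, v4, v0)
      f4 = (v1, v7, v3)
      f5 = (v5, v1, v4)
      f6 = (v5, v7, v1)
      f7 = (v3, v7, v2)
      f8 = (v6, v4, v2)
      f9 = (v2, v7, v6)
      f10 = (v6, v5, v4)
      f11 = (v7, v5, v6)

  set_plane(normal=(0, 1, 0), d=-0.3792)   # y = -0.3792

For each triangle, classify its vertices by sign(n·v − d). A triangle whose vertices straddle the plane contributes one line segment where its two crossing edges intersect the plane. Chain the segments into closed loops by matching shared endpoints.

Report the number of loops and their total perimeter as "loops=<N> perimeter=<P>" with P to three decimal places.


loops=1 perimeter=12.200

Straddling triangles (8 of 12):
  (v1,v3,v0) [-+-] → (-1.12, -0.3792, 1.93)–(-1.12, -0.3792, -0.6176)  len=2.5476
  (v0,v3,v2) [-++] → (-1.12, -0.3792, -0.6176)–(-1.12, -0.3792, -1.93)  len=1.3124
  (v2,v4,v0) [+--] → (0.3584, -0.3792, -1.93)–(-1.12, -0.3792, -1.93)  len=1.4784
  (v1,v7,v3) [-++] → (-0.3584, -0.3792, 1.93)–(-1.12, -0.3792, 1.93)  len=0.7616
  (v5,v7,v1) [-+-] → (1.12, -0.3792, 1.93)–(-0.3584, -0.3792, 1.93)  len=1.4784
  (v6,v4,v2) [+-+] → (1.12, -0.3792, -1.93)–(0.3584, -0.3792, -1.93)  len=0.7616
  (v6,v5,v4) [+--] → (1.12, -0.3792, 0.6176)–(1.12, -0.3792, -1.93)  len=2.5476
  (v7,v5,v6) [+-+] → (1.12, -0.3792, 1.93)–(1.12, -0.3792, 0.6176)  len=1.3124

Chained into 1 loop(s):
  loop 1: 8 segments, perimeter = 12.2000
Total perimeter = 12.200


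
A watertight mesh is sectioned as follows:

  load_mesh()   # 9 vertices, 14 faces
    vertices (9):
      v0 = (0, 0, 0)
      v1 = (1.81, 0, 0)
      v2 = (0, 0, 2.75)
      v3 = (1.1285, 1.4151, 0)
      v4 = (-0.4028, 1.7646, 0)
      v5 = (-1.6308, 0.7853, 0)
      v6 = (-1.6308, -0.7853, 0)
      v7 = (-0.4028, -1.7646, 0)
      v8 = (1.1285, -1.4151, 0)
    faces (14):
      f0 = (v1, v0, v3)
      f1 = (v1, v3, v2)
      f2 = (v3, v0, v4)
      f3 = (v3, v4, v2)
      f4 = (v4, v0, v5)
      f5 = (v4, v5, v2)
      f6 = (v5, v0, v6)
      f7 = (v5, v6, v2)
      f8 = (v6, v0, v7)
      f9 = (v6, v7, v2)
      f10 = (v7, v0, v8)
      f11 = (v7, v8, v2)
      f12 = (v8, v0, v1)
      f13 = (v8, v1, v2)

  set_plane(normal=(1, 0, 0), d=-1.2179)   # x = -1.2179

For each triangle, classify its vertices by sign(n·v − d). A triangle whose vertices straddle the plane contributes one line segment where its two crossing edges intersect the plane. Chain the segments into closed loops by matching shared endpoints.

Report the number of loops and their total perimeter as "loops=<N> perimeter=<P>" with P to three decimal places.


Straddling triangles (6 of 14):
  (v4,v0,v5) [++-] → (-1.2179, 0.586471, 0)–(-1.2179, 1.11458, 0)  len=0.5281
  (v4,v5,v2) [+-+] → (-1.2179, 1.11458, 0)–(-1.2179, 0.586471, 0.696269)  len=0.8739
  (v5,v0,v6) [-+-] → (-1.2179, 0.586471, 0)–(-1.2179, -0.586471, 0)  len=1.1729
  (v5,v6,v2) [--+] → (-1.2179, -0.586471, 0.696269)–(-1.2179, 0.586471, 0.696269)  len=1.1729
  (v6,v0,v7) [-++] → (-1.2179, -0.586471, 0)–(-1.2179, -1.11458, 0)  len=0.5281
  (v6,v7,v2) [-++] → (-1.2179, -1.11458, 0)–(-1.2179, -0.586471, 0.696269)  len=0.8739

Chained into 1 loop(s):
  loop 1: 6 segments, perimeter = 5.1499
Total perimeter = 5.150

loops=1 perimeter=5.150


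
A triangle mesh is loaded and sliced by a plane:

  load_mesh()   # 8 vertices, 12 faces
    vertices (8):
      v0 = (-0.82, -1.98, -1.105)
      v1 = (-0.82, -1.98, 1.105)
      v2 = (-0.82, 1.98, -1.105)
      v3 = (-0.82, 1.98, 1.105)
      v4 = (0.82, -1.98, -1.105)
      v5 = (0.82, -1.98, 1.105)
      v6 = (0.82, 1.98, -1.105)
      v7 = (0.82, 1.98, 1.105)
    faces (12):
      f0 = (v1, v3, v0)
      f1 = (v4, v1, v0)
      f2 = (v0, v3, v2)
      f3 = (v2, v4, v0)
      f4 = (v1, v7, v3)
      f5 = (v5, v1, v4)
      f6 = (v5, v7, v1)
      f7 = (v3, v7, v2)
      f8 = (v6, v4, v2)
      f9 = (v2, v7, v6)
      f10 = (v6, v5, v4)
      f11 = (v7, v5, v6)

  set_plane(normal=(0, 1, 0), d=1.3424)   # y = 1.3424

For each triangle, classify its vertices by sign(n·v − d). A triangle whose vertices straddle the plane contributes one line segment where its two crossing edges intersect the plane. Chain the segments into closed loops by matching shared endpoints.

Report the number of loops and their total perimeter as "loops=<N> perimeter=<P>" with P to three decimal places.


loops=1 perimeter=7.700

Straddling triangles (8 of 12):
  (v1,v3,v0) [-+-] → (-0.82, 1.3424, 1.105)–(-0.82, 1.3424, 0.749168)  len=0.3558
  (v0,v3,v2) [-++] → (-0.82, 1.3424, 0.749168)–(-0.82, 1.3424, -1.105)  len=1.8542
  (v2,v4,v0) [+--] → (-0.555943, 1.3424, -1.105)–(-0.82, 1.3424, -1.105)  len=0.2641
  (v1,v7,v3) [-++] → (0.555943, 1.3424, 1.105)–(-0.82, 1.3424, 1.105)  len=1.3759
  (v5,v7,v1) [-+-] → (0.82, 1.3424, 1.105)–(0.555943, 1.3424, 1.105)  len=0.2641
  (v6,v4,v2) [+-+] → (0.82, 1.3424, -1.105)–(-0.555943, 1.3424, -1.105)  len=1.3759
  (v6,v5,v4) [+--] → (0.82, 1.3424, -0.749168)–(0.82, 1.3424, -1.105)  len=0.3558
  (v7,v5,v6) [+-+] → (0.82, 1.3424, 1.105)–(0.82, 1.3424, -0.749168)  len=1.8542

Chained into 1 loop(s):
  loop 1: 8 segments, perimeter = 7.7000
Total perimeter = 7.700


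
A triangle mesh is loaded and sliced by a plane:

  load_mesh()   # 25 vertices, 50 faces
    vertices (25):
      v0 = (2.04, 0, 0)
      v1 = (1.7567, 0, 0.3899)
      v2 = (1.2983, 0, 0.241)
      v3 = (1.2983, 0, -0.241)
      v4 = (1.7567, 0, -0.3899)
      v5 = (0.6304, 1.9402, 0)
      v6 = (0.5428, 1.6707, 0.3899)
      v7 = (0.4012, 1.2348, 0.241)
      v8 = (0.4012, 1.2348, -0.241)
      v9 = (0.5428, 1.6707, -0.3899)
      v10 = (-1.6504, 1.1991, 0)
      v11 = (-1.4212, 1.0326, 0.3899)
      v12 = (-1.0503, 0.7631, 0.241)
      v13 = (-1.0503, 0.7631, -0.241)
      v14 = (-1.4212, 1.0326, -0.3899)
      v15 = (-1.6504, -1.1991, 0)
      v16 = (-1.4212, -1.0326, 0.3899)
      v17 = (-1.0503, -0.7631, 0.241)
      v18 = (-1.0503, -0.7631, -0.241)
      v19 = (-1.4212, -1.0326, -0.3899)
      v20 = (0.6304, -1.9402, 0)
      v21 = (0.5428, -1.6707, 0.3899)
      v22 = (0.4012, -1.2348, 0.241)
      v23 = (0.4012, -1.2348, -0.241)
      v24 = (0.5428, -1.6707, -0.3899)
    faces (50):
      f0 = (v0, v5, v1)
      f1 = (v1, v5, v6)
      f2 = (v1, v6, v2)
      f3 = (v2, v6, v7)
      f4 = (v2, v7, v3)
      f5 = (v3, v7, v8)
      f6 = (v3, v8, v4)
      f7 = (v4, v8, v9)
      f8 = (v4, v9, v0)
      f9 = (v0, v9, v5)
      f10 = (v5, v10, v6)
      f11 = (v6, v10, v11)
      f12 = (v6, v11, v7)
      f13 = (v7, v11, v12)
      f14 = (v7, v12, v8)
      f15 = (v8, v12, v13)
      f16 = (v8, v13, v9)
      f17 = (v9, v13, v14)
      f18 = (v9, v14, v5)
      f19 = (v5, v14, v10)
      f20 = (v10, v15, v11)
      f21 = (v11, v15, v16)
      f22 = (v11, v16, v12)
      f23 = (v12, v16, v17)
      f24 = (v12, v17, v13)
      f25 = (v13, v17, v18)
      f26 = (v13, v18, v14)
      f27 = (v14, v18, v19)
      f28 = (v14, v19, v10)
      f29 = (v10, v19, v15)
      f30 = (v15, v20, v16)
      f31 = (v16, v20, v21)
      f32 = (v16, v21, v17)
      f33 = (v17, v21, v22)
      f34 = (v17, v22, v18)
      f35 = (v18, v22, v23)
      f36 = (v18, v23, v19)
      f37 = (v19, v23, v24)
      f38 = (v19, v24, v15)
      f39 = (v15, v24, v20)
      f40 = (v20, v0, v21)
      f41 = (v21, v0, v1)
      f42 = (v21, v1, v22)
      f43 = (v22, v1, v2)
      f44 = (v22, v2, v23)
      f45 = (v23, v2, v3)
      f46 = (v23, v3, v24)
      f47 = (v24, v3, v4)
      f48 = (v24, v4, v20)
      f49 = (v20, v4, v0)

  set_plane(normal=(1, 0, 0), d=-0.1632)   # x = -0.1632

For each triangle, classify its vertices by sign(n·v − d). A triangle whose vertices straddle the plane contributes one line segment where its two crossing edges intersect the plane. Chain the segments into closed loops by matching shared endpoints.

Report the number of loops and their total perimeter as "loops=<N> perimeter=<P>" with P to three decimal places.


Straddling triangles (20 of 50):
  (v5,v10,v6) [+-+] → (-0.1632, 1.68234, 0)–(-0.1632, 1.51889, 0.26439)  len=0.3108
  (v6,v10,v11) [+--] → (-0.1632, 1.51889, 0.26439)–(-0.1632, 1.44132, 0.3899)  len=0.1475
  (v6,v11,v7) [+-+] → (-0.1632, 1.44132, 0.3899)–(-0.1632, 1.17218, 0.287115)  len=0.2881
  (v7,v11,v12) [+--] → (-0.1632, 1.17218, 0.287115)–(-0.1632, 1.05138, 0.241)  len=0.1293
  (v7,v12,v8) [+-+] → (-0.1632, 1.05138, 0.241)–(-0.1632, 1.05138, -0.0535795)  len=0.2946
  (v8,v12,v13) [+--] → (-0.1632, 1.05138, -0.0535795)–(-0.1632, 1.05138, -0.241)  len=0.1874
  (v8,v13,v9) [+-+] → (-0.1632, 1.05138, -0.241)–(-0.1632, 1.26849, -0.323913)  len=0.2324
  (v9,v13,v14) [+--] → (-0.1632, 1.26849, -0.323913)–(-0.1632, 1.44132, -0.3899)  len=0.1850
  (v9,v14,v5) [+-+] → (-0.1632, 1.44132, -0.3899)–(-0.1632, 1.58912, -0.150821)  len=0.2811
  (v5,v14,v10) [+--] → (-0.1632, 1.58912, -0.150821)–(-0.1632, 1.68234, 0)  len=0.1773
  (v15,v20,v16) [-+-] → (-0.1632, -1.68234, 0)–(-0.1632, -1.58912, 0.150821)  len=0.1773
  (v16,v20,v21) [-++] → (-0.1632, -1.58912, 0.150821)–(-0.1632, -1.44132, 0.3899)  len=0.2811
  (v16,v21,v17) [-+-] → (-0.1632, -1.44132, 0.3899)–(-0.1632, -1.26849, 0.323913)  len=0.1850
  (v17,v21,v22) [-++] → (-0.1632, -1.26849, 0.323913)–(-0.1632, -1.05138, 0.241)  len=0.2324
  (v17,v22,v18) [-+-] → (-0.1632, -1.05138, 0.241)–(-0.1632, -1.05138, 0.0535795)  len=0.1874
  (v18,v22,v23) [-++] → (-0.1632, -1.05138, 0.0535795)–(-0.1632, -1.05138, -0.241)  len=0.2946
  (v18,v23,v19) [-+-] → (-0.1632, -1.05138, -0.241)–(-0.1632, -1.17218, -0.287115)  len=0.1293
  (v19,v23,v24) [-++] → (-0.1632, -1.17218, -0.287115)–(-0.1632, -1.44132, -0.3899)  len=0.2881
  (v19,v24,v15) [-+-] → (-0.1632, -1.44132, -0.3899)–(-0.1632, -1.51889, -0.26439)  len=0.1475
  (v15,v24,v20) [-++] → (-0.1632, -1.51889, -0.26439)–(-0.1632, -1.68234, 0)  len=0.3108

Chained into 2 loop(s):
  loop 1: 10 segments, perimeter = 2.2336
  loop 2: 10 segments, perimeter = 2.2336
Total perimeter = 4.467

loops=2 perimeter=4.467
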